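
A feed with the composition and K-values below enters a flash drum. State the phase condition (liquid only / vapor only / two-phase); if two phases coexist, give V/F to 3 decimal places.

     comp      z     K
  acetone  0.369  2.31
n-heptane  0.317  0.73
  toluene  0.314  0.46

ΣzᵢKᵢ = 1.228; Σzᵢ/Kᵢ = 1.277.
Both exceed 1, so a two-phase solution exists.
Material balance + equilibrium reduce to Σ zᵢ(Kᵢ−1)/(1+ψ(Kᵢ−1)) = 0.
Iterate (Newton) starting at ψ = 0.5:
  ψ = 0.500: g = -0.0391, g' = -0.434 → ψ = 0.410
  ψ = 0.410: g = 0.0006, g' = -0.448 → ψ = 0.411
Converged at ψ = 0.411.

two-phase, V/F = 0.411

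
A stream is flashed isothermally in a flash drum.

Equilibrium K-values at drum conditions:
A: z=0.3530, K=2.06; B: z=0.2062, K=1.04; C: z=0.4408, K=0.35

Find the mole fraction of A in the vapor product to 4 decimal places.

y_A = 0.6128

Let ψ = V/F and solve Σ zᵢ(Kᵢ−1)/(1+ψ(Kᵢ−1)) = 0.
g(0) = ΣzᵢKᵢ − 1 = 0.0959 and g(1) = 1 − Σzᵢ/Kᵢ = -0.6291, so a root lies in (0, 1).
Newton iteration, ψ⁰ = 0.56:
  ψ = 0.5600: g = -0.20763, g' = -0.6169 → ψ = 0.2234
  ψ = 0.2234: g = -0.02450, g' = -0.5145 → ψ = 0.1758
  ψ = 0.1758: g = 0.00010, g' = -0.5195 → ψ = 0.1760
Converged at ψ = 0.1760.
Compositions from xᵢ = zᵢ/(1+ψ(Kᵢ−1)), yᵢ = Kᵢxᵢ:
  A: x = 0.2975, y = 0.6128
  B: x = 0.2048, y = 0.2129
  C: x = 0.4977, y = 0.1742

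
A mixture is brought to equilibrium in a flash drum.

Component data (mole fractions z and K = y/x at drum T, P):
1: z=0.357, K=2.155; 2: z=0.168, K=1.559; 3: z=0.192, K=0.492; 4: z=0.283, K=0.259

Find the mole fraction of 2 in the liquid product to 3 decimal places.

Newton iteration, ψ⁰ = 0.44:
  ψ = 0.440: g = -0.0880, g' = -0.667 → ψ = 0.308
  ψ = 0.308: g = -0.0032, g' = -0.628 → ψ = 0.303
Converged at ψ = 0.303.
Compositions from xᵢ = zᵢ/(1+ψ(Kᵢ−1)), yᵢ = Kᵢxᵢ:
  1: x = 0.264, y = 0.570
  2: x = 0.144, y = 0.224
  3: x = 0.227, y = 0.112
  4: x = 0.365, y = 0.095

x_2 = 0.144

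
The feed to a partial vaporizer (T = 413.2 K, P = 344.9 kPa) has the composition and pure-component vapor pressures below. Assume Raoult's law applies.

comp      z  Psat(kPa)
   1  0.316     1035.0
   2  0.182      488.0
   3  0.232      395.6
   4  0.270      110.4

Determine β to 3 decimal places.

β = 0.704

Raoult's law: Kᵢ = Pᵢˢᵃᵗ/P = Pᵢˢᵃᵗ/344.9.
  K_1 = 1035.0/344.9 = 3.00087, K_2 = 488.0/344.9 = 1.41490, K_3 = 395.6/344.9 = 1.14700, K_4 = 110.4/344.9 = 0.32009
Let β = V/F and solve Σ zᵢ(Kᵢ−1)/(1+β(Kᵢ−1)) = 0.
Feasibility: ΣzᵢKᵢ = 1.558, Σzᵢ/Kᵢ = 1.280 — both > 1, two phases present.
Newton–Raphson from β = 0.68:
  β = 0.680: g = 0.0163, g' = -0.682 → β = 0.704
Converged at β = 0.704.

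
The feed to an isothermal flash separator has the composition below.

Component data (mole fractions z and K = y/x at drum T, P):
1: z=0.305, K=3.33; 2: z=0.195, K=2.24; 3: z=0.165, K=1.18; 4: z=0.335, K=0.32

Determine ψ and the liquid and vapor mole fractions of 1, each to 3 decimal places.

ψ = 0.690, x_1 = 0.117, y_1 = 0.389

Material balance + equilibrium reduce to Σ zᵢ(Kᵢ−1)/(1+ψ(Kᵢ−1)) = 0.
g(0) = ΣzᵢKᵢ − 1 = 0.754 and g(1) = 1 − Σzᵢ/Kᵢ = -0.365, so a root lies in (0, 1).
Newton–Raphson from ψ = 0.5:
  ψ = 0.500: g = 0.1596, g' = -0.828 → ψ = 0.693
  ψ = 0.693: g = -0.0024, g' = -0.887 → ψ = 0.690
Converged at ψ = 0.690.
Compositions from xᵢ = zᵢ/(1+ψ(Kᵢ−1)), yᵢ = Kᵢxᵢ:
  1: x = 0.117, y = 0.389
  2: x = 0.105, y = 0.235
  3: x = 0.147, y = 0.173
  4: x = 0.631, y = 0.202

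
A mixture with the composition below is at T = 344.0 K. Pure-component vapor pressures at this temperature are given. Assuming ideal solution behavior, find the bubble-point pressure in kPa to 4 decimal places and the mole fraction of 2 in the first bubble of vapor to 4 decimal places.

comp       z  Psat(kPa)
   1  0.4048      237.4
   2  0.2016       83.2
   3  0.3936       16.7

At the bubble point ψ → 0, so ΣzᵢKᵢ = 1 with Kᵢ = Pᵢˢᵃᵗ/P ⇒ P = ΣzᵢPᵢˢᵃᵗ.
P = 0.4048·237.4 + 0.2016·83.2 + 0.3936·16.7 = 119.4458 kPa
yᵢ = zᵢPᵢˢᵃᵗ/P ⇒ y_2 = 0.2016·83.2/119.4458 = 0.1404

Pbub = 119.4458 kPa, y_2 = 0.1404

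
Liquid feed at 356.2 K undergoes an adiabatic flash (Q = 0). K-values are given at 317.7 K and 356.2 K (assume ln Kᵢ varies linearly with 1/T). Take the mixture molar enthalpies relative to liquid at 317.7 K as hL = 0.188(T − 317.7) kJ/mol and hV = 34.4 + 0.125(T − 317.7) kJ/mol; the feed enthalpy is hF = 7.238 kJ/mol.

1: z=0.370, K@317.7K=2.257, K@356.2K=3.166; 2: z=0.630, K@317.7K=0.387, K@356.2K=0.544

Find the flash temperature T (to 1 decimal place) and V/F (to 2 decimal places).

T = 324.0 K, V/F = 0.18

Adiabatic flash: solve Rachford–Rice at each trial T, then check hF = ψ·hV(T) + (1−ψ)·hL(T).
  T = 317.7 K: K = (2.257, 0.387), RR gives ψ = 0.102, H_out = 3.522 kJ/mol
  T = 356.2 K: K = (3.166, 0.544), RR gives ψ = 0.521, H_out = 23.882 kJ/mol
  T = 336.9 K: K = (2.698, 0.463), RR gives ψ = 0.318, H_out = 14.168 kJ/mol
  T = 327.3 K: K = (2.474, 0.424), RR gives ψ = 0.216, H_out = 9.088 kJ/mol
  T = 322.5 K: K = (2.365, 0.406), RR gives ψ = 0.161, H_out = 6.385 kJ/mol
  T = 324.9 K: K = (2.419, 0.415), RR gives ψ = 0.189, H_out = 7.754 kJ/mol
Linear interpolation between T = 322.5 (H_out = 6.385) and T = 324.9 (H_out = 7.754) on hF = 7.238 gives T ≈ 324.0 K, at which ψ = 0.18.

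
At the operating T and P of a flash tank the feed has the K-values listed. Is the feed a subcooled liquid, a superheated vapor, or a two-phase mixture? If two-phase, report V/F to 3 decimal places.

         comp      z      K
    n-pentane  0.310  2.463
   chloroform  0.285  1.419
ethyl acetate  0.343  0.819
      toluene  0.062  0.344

superheated vapor

ΣzᵢKᵢ = 1.470; Σzᵢ/Kᵢ = 0.926.
Since Σzᵢ/Kᵢ < 1 the mixture is above its dew point — single vapor phase.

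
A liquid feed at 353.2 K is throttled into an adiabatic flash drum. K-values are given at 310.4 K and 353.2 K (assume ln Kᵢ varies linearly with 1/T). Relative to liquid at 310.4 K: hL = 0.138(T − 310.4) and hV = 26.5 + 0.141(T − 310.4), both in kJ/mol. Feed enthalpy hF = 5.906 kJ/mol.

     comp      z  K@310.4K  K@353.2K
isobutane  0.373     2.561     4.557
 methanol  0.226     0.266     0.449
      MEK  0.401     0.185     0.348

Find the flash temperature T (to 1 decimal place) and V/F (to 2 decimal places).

Adiabatic flash: solve Rachford–Rice at each trial T, then check hF = ψ·hV(T) + (1−ψ)·hL(T).
  T = 310.4 K: K = (2.561, 0.266, 0.185), RR gives ψ = 0.073, H_out = 1.933 kJ/mol
  T = 353.2 K: K = (4.557, 0.449, 0.348), RR gives ψ = 0.428, H_out = 17.312 kJ/mol
  T = 331.8 K: K = (3.480, 0.351, 0.259), RR gives ψ = 0.274, H_out = 10.226 kJ/mol
  T = 321.1 K: K = (3.001, 0.307, 0.220), RR gives ψ = 0.185, H_out = 6.377 kJ/mol
  T = 315.8 K: K = (2.778, 0.286, 0.202), RR gives ψ = 0.133, H_out = 4.278 kJ/mol
  T = 318.5 K: K = (2.890, 0.297, 0.211), RR gives ψ = 0.160, H_out = 5.368 kJ/mol
  T = 319.8 K: K = (2.945, 0.302, 0.216), RR gives ψ = 0.173, H_out = 5.877 kJ/mol
Linear interpolation between T = 319.8 (H_out = 5.877) and T = 321.1 (H_out = 6.377) on hF = 5.906 gives T ≈ 319.9 K, at which ψ = 0.17.

T = 319.9 K, V/F = 0.17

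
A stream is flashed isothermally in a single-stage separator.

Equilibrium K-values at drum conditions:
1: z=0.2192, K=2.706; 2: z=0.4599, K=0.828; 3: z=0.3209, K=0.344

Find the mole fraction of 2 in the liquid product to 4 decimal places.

x_2 = 0.4697

Let β = V/F and solve Σ zᵢ(Kᵢ−1)/(1+β(Kᵢ−1)) = 0.
g(0) = ΣzᵢKᵢ − 1 = 0.0843 and g(1) = 1 − Σzᵢ/Kᵢ = -0.5693, so a root lies in (0, 1).
Newton–Raphson from β = 0.5:
  β = 0.5000: g = -0.19799, g' = -0.5079 → β = 0.1102
  β = 0.1102: g = 0.00726, g' = -0.6267 → β = 0.1217
  β = 0.1217: g = 0.00007, g' = -0.6147 → β = 0.1219
Converged at β = 0.1219.
Compositions from xᵢ = zᵢ/(1+β(Kᵢ−1)), yᵢ = Kᵢxᵢ:
  1: x = 0.1815, y = 0.4911
  2: x = 0.4697, y = 0.3889
  3: x = 0.3488, y = 0.1200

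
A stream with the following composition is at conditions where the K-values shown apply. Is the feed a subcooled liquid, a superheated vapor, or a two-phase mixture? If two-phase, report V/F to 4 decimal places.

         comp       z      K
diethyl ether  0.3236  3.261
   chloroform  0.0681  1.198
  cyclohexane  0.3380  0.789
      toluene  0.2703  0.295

ΣzᵢKᵢ = 1.4833; Σzᵢ/Kᵢ = 1.5007.
Both exceed 1, so a two-phase solution exists.
Newton iteration, ψ⁰ = 0.5:
  ψ = 0.5000: g = -0.01834, g' = -0.7059 → ψ = 0.4740
  ψ = 0.4740: g = 0.00004, g' = -0.7093 → ψ = 0.4741
Converged at ψ = 0.4741.

two-phase, V/F = 0.4741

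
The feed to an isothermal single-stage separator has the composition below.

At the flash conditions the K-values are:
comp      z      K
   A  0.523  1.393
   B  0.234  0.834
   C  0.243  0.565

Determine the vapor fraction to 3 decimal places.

Iterate (Newton) starting at ψ = 0.5:
  ψ = 0.500: g = -0.0057, g' = -0.139 → ψ = 0.459
Converged at ψ = 0.459.

ψ = 0.459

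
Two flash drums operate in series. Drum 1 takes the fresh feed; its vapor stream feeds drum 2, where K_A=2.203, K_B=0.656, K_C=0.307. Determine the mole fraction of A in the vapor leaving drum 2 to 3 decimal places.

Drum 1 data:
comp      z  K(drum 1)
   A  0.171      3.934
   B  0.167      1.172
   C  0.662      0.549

Drum 1:
Newton iteration, ψ₁⁰ = 0.32:
  ψ₁ = 0.320: g = -0.0629, g' = -0.580 → ψ₁ = 0.211
  ψ₁ = 0.211: g = 0.0073, g' = -0.730 → ψ₁ = 0.221
  ψ₁ = 0.221: g = 0.0001, g' = -0.712 → ψ₁ = 0.222
Converged at ψ₁ = 0.222.
Drum-1 compositions:
  A: x = 0.104, y = 0.408
  B: x = 0.161, y = 0.189
  C: x = 0.736, y = 0.404
Drum-2 feed = drum-1 vapor: z₂ = (0.4077, 0.1885, 0.4038).
Drum 2:
Material balance + equilibrium reduce to Σ zᵢ(Kᵢ−1)/(1+ψ₂(Kᵢ−1)) = 0.
Check two-phase: ΣzᵢKᵢ = 1.146 > 1 and Σzᵢ/Kᵢ = 1.788 > 1, so g(0) = 0.146 > 0 and g(1) = -0.788 < 0.
Newton–Raphson from ψ₂ = 0.36:
  ψ₂ = 0.360: g = -0.1047, g' = -0.661 → ψ₂ = 0.202
  ψ₂ = 0.202: g = -0.0002, g' = -0.670 → ψ₂ = 0.201
Converged at ψ₂ = 0.201.
  A: x = 0.328, y = 0.723
  B: x = 0.203, y = 0.133
  C: x = 0.469, y = 0.144

y_A (drum 2) = 0.723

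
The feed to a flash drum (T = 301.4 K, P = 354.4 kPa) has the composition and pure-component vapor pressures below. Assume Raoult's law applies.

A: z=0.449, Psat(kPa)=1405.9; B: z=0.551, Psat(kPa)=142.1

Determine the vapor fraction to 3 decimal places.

Raoult's law: Kᵢ = Pᵢˢᵃᵗ/P = Pᵢˢᵃᵗ/354.4.
  K_A = 1405.9/354.4 = 3.96699, K_B = 142.1/354.4 = 0.40096
Binary case is linear: z₁(K₁−1)(1+ψ(K₂−1)) + z₂(K₂−1)(1+ψ(K₁−1)) = 0
⇒ ψ = [z₁(K₁−1)+z₂(K₂−1)] / [−(K₁−1)(K₂−1)] = 1.0021/1.7773 = 0.564

ψ = 0.564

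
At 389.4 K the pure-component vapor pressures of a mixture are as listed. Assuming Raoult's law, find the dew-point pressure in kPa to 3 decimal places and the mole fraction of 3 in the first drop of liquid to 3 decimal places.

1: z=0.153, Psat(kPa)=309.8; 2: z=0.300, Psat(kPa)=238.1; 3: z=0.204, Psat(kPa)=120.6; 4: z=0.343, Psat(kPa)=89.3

Pdew = 137.243 kPa, x_3 = 0.232

At the dew point ψ → 1, so Σzᵢ/Kᵢ = 1 with Kᵢ = Pᵢˢᵃᵗ/P ⇒ 1/P = Σzᵢ/Pᵢˢᵃᵗ.
1/P = 0.153/309.8 + 0.300/238.1 + 0.204/120.6 + 0.343/89.3 = 0.007286 ⇒ P = 137.243 kPa
xᵢ = zᵢP/Pᵢˢᵃᵗ ⇒ x_3 = 0.204·137.243/120.6 = 0.232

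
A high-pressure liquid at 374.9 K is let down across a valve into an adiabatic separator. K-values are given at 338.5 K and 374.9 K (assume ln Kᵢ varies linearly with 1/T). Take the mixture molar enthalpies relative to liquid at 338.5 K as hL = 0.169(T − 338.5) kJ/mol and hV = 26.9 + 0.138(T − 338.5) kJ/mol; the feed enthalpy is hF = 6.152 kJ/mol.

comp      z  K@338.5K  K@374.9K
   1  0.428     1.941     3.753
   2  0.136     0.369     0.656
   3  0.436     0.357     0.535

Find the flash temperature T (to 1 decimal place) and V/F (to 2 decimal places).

T = 343.6 K, V/F = 0.20

Adiabatic flash: solve Rachford–Rice at each trial T, then check hF = ψ·hV(T) + (1−ψ)·hL(T).
  T = 338.5 K: K = (1.941, 0.369, 0.357), RR gives ψ = 0.061, H_out = 1.634 kJ/mol
  T = 374.9 K: K = (3.753, 0.656, 0.535), RR gives ψ = 0.767, H_out = 25.918 kJ/mol
  T = 356.7 K: K = (2.745, 0.499, 0.442), RR gives ψ = 0.457, H_out = 15.121 kJ/mol
  T = 347.6 K: K = (2.319, 0.431, 0.398), RR gives ψ = 0.287, H_out = 9.167 kJ/mol
  T = 343.1 K: K = (2.126, 0.400, 0.378), RR gives ψ = 0.185, H_out = 5.738 kJ/mol
  T = 345.4 K: K = (2.223, 0.415, 0.388), RR gives ψ = 0.239, H_out = 7.547 kJ/mol
Linear interpolation between T = 343.1 (H_out = 5.738) and T = 345.4 (H_out = 7.547) on hF = 6.152 gives T ≈ 343.6 K, at which ψ = 0.20.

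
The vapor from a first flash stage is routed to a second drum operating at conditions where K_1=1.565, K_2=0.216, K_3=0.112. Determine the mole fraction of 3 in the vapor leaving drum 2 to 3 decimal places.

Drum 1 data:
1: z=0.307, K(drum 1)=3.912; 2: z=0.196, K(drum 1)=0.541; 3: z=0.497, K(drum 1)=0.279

Drum 1:
Let ψ₁ = V/F and solve Σ zᵢ(Kᵢ−1)/(1+ψ₁(Kᵢ−1)) = 0.
g(0) = ΣzᵢKᵢ − 1 = 0.446 and g(1) = 1 − Σzᵢ/Kᵢ = -1.222, so a root lies in (0, 1).
Newton–Raphson from ψ₁ = 0.61:
  ψ₁ = 0.610: g = -0.4426, g' = -1.241 → ψ₁ = 0.253
  ψ₁ = 0.253: g = -0.0256, g' = -1.302 → ψ₁ = 0.234
Converged at ψ₁ = 0.234.
Drum-1 compositions:
  1: x = 0.183, y = 0.714
  2: x = 0.220, y = 0.119
  3: x = 0.598, y = 0.167
Drum-2 feed = drum-1 vapor: z₂ = (0.7144, 0.1188, 0.1668).
Drum 2:
Newton–Raphson from ψ₂ = 0.5:
  ψ₂ = 0.500: g = -0.1048, g' = -0.762 → ψ₂ = 0.362
  ψ₂ = 0.362: g = -0.0134, g' = -0.586 → ψ₂ = 0.339
Converged at ψ₂ = 0.339.
  1: x = 0.600, y = 0.938
  2: x = 0.162, y = 0.035
  3: x = 0.239, y = 0.027

y_3 (drum 2) = 0.027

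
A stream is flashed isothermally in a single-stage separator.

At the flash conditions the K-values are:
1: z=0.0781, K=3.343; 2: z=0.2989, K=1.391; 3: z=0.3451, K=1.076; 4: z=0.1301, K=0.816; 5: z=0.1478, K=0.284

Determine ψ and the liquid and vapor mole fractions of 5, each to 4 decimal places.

Newton iteration, ψ⁰ = 0.59:
  ψ = 0.5900: g = -0.01321, g' = -0.3402 → ψ = 0.5512
  ψ = 0.5512: g = -0.00028, g' = -0.3266 → ψ = 0.5503
Converged at ψ = 0.5503.
Compositions from xᵢ = zᵢ/(1+ψ(Kᵢ−1)), yᵢ = Kᵢxᵢ:
  1: x = 0.0341, y = 0.1140
  2: x = 0.2460, y = 0.3421
  3: x = 0.3312, y = 0.3564
  4: x = 0.1448, y = 0.1181
  5: x = 0.2439, y = 0.0693

ψ = 0.5503, x_5 = 0.2439, y_5 = 0.0693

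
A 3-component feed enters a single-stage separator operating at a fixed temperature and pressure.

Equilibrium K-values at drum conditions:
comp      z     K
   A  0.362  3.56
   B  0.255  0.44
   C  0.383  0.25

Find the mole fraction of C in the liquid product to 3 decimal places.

Rachford–Rice: g(ψ) = Σ zᵢ(Kᵢ−1)/(1+ψ(Kᵢ−1)) = 0.
Check two-phase: ΣzᵢKᵢ = 1.497 > 1 and Σzᵢ/Kᵢ = 2.213 > 1, so g(0) = 0.497 > 0 and g(1) = -1.213 < 0.
Iterate (Newton) starting at ψ = 0.46:
  ψ = 0.460: g = -0.2053, g' = -1.148 → ψ = 0.281
  ψ = 0.281: g = 0.0055, g' = -1.261 → ψ = 0.285
Converged at ψ = 0.285.
Compositions from xᵢ = zᵢ/(1+ψ(Kᵢ−1)), yᵢ = Kᵢxᵢ:
  A: x = 0.209, y = 0.745
  B: x = 0.304, y = 0.134
  C: x = 0.487, y = 0.122

x_C = 0.487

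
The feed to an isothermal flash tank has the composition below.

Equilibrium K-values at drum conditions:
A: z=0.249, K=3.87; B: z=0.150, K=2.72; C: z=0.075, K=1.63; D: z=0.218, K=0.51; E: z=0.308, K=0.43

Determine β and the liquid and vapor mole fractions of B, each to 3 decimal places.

β = 0.608, x_B = 0.073, y_B = 0.199

Iterate (Newton) starting at β = 0.5:
  β = 0.500: g = 0.0811, g' = -0.779 → β = 0.604
  β = 0.604: g = 0.0027, g' = -0.735 → β = 0.608
Converged at β = 0.608.
Compositions from xᵢ = zᵢ/(1+β(Kᵢ−1)), yᵢ = Kᵢxᵢ:
  A: x = 0.091, y = 0.351
  B: x = 0.073, y = 0.199
  C: x = 0.054, y = 0.088
  D: x = 0.310, y = 0.158
  E: x = 0.471, y = 0.203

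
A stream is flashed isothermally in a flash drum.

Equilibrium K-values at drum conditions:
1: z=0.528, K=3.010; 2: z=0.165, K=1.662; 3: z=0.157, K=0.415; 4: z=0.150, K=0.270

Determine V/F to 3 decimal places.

Rachford–Rice: g(V/F) = Σ zᵢ(Kᵢ−1)/(1+V/F(Kᵢ−1)) = 0.
Feasibility: ΣzᵢKᵢ = 1.969, Σzᵢ/Kᵢ = 1.209 — both > 1, two phases present.
Newton iteration, V/F⁰ = 0.5:
  V/F = 0.500: g = 0.3091, g' = -0.877 → V/F = 0.852
  V/F = 0.852: g = -0.0122, g' = -1.093 → V/F = 0.841
Converged at V/F = 0.841.

V/F = 0.841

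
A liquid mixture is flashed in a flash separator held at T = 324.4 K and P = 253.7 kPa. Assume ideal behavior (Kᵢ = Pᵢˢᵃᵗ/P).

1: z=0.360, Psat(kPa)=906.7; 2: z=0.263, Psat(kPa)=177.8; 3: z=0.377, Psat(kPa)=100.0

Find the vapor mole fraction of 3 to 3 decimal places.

Raoult's law: Kᵢ = Pᵢˢᵃᵗ/P = Pᵢˢᵃᵗ/253.7.
  K_1 = 906.7/253.7 = 3.57391, K_2 = 177.8/253.7 = 0.70083, K_3 = 100.0/253.7 = 0.39417
Newton–Raphson from ψ = 0.5:
  ψ = 0.500: g = -0.0150, g' = -0.773 → ψ = 0.481
Converged at ψ = 0.481.
Compositions from xᵢ = zᵢ/(1+ψ(Kᵢ−1)), yᵢ = Kᵢxᵢ:
  1: x = 0.161, y = 0.575
  2: x = 0.307, y = 0.215
  3: x = 0.532, y = 0.210

y_3 = 0.210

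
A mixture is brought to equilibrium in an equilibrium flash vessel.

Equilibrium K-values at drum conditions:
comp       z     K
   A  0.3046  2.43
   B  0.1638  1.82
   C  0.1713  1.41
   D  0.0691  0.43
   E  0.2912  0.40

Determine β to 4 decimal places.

Rachford–Rice: g(β) = Σ zᵢ(Kᵢ−1)/(1+β(Kᵢ−1)) = 0.
Feasibility: ΣzᵢKᵢ = 1.4260, Σzᵢ/Kᵢ = 1.2255 — both > 1, two phases present.
Newton iteration, β⁰ = 0.37:
  β = 0.3700: g = 0.17440, g' = -0.5622 → β = 0.6802
  β = 0.6802: g = 0.00241, g' = -0.5822 → β = 0.6844
Converged at β = 0.6844.

β = 0.6844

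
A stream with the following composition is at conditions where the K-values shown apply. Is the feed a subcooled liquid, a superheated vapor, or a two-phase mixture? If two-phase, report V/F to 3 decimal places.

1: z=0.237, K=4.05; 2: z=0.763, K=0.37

two-phase, V/F = 0.126

ΣzᵢKᵢ = 1.242; Σzᵢ/Kᵢ = 2.121.
Both exceed 1, so a two-phase solution exists.
Rachford–Rice: g(ψ) = Σ zᵢ(Kᵢ−1)/(1+ψ(Kᵢ−1)) = 0.
Iterate (Newton) starting at ψ = 0.44:
  ψ = 0.440: g = -0.3564, g' = -0.982 → ψ = 0.077
  ψ = 0.077: g = 0.0803, g' = -1.781 → ψ = 0.122
  ψ = 0.122: g = 0.0061, g' = -1.526 → ψ = 0.126
Converged at ψ = 0.126.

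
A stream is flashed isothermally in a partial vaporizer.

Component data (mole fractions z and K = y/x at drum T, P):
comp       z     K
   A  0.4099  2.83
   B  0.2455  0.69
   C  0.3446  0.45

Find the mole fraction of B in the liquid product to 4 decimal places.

Material balance + equilibrium reduce to Σ zᵢ(Kᵢ−1)/(1+ψ(Kᵢ−1)) = 0.
g(0) = ΣzᵢKᵢ − 1 = 0.4845 and g(1) = 1 − Σzᵢ/Kᵢ = -0.2664, so a root lies in (0, 1).
Newton–Raphson from ψ = 0.5:
  ψ = 0.5000: g = 0.04022, g' = -0.6057 → ψ = 0.5664
  ψ = 0.5664: g = 0.00073, g' = -0.5856 → ψ = 0.5677
Converged at ψ = 0.5677.
Compositions from xᵢ = zᵢ/(1+ψ(Kᵢ−1)), yᵢ = Kᵢxᵢ:
  A: x = 0.2010, y = 0.5690
  B: x = 0.2979, y = 0.2056
  C: x = 0.5010, y = 0.2255

x_B = 0.2979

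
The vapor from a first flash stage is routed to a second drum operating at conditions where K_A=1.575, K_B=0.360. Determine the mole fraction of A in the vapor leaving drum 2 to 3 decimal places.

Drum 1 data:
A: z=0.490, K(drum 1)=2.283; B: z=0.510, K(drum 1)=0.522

Drum 1:
Let ψ₁ = V/F and solve Σ zᵢ(Kᵢ−1)/(1+ψ₁(Kᵢ−1)) = 0.
Check two-phase: ΣzᵢKᵢ = 1.385 > 1 and Σzᵢ/Kᵢ = 1.192 > 1, so g(0) = 0.385 > 0 and g(1) = -0.192 < 0.
Binary case is linear: z₁(K₁−1)(1+ψ₁(K₂−1)) + z₂(K₂−1)(1+ψ₁(K₁−1)) = 0
⇒ ψ₁ = [z₁(K₁−1)+z₂(K₂−1)] / [−(K₁−1)(K₂−1)] = 0.3849/0.6133 = 0.628
Drum-1 compositions:
  A: x = 0.271, y = 0.620
  B: x = 0.729, y = 0.380
Drum-2 feed = drum-1 vapor: z₂ = (0.6197, 0.3803).
Drum 2:
Binary case is linear: z₁(K₁−1)(1+ψ₂(K₂−1)) + z₂(K₂−1)(1+ψ₂(K₁−1)) = 0
⇒ ψ₂ = [z₁(K₁−1)+z₂(K₂−1)] / [−(K₁−1)(K₂−1)] = 0.1129/0.3680 = 0.307
  A: x = 0.527, y = 0.830
  B: x = 0.473, y = 0.170

y_A (drum 2) = 0.830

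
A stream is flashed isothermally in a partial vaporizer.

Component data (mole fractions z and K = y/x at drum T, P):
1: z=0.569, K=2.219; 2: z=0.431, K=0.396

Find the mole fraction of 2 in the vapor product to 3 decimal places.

Material balance + equilibrium reduce to Σ zᵢ(Kᵢ−1)/(1+ψ(Kᵢ−1)) = 0.
g(0) = ΣzᵢKᵢ − 1 = 0.433 and g(1) = 1 − Σzᵢ/Kᵢ = -0.345, so a root lies in (0, 1).
Binary case is linear: z₁(K₁−1)(1+ψ(K₂−1)) + z₂(K₂−1)(1+ψ(K₁−1)) = 0
⇒ ψ = [z₁(K₁−1)+z₂(K₂−1)] / [−(K₁−1)(K₂−1)] = 0.4333/0.7363 = 0.588
Compositions from xᵢ = zᵢ/(1+ψ(Kᵢ−1)), yᵢ = Kᵢxᵢ:
  1: x = 0.331, y = 0.735
  2: x = 0.669, y = 0.265

y_2 = 0.265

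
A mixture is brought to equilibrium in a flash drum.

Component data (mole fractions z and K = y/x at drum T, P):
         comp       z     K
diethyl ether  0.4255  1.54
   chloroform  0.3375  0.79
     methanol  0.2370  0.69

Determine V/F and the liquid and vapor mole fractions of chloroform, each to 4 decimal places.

V/F = 0.6176, x_chloroform = 0.3878, y_chloroform = 0.3064

Material balance + equilibrium reduce to Σ zᵢ(Kᵢ−1)/(1+V/F(Kᵢ−1)) = 0.
Feasibility: ΣzᵢKᵢ = 1.0854, Σzᵢ/Kᵢ = 1.0470 — both > 1, two phases present.
Newton–Raphson from V/F = 0.39:
  V/F = 0.3900: g = 0.02903, g' = -0.1318 → V/F = 0.6103
  V/F = 0.6103: g = 0.00092, g' = -0.1244 → V/F = 0.6176
Converged at V/F = 0.6176.
Compositions from xᵢ = zᵢ/(1+V/F(Kᵢ−1)), yᵢ = Kᵢxᵢ:
  diethyl ether: x = 0.3191, y = 0.4914
  chloroform: x = 0.3878, y = 0.3064
  methanol: x = 0.2931, y = 0.2023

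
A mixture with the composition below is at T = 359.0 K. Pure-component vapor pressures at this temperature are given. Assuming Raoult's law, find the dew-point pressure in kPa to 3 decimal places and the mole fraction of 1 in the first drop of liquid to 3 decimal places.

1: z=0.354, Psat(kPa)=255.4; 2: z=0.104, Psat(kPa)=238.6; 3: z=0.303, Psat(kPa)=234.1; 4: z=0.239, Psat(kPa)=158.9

At the dew point ψ → 1, so Σzᵢ/Kᵢ = 1 with Kᵢ = Pᵢˢᵃᵗ/P ⇒ 1/P = Σzᵢ/Pᵢˢᵃᵗ.
1/P = 0.354/255.4 + 0.104/238.6 + 0.303/234.1 + 0.239/158.9 = 0.004620 ⇒ P = 216.434 kPa
xᵢ = zᵢP/Pᵢˢᵃᵗ ⇒ x_1 = 0.354·216.434/255.4 = 0.300

Pdew = 216.434 kPa, x_1 = 0.300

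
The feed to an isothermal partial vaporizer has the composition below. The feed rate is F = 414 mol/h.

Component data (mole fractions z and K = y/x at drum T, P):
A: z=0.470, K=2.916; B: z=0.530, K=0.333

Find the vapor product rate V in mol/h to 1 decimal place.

Iterate (Newton) starting at V/F = 0.5:
  V/F = 0.500: g = -0.0705, g' = -0.981 → V/F = 0.428
Converged at V/F = 0.428.
Then V = V/F·F = 0.4280·414 = 177.2 mol/h and L = F − V = 236.8 mol/h.

V = 177.2 mol/h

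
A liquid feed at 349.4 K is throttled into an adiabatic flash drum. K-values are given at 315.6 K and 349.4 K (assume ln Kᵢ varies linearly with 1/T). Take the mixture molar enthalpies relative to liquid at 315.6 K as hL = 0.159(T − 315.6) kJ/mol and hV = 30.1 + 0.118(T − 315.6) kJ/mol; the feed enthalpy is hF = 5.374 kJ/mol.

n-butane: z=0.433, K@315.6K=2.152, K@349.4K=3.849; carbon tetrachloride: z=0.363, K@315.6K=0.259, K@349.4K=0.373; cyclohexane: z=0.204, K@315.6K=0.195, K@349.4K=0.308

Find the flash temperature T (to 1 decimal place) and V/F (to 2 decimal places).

Adiabatic flash: solve Rachford–Rice at each trial T, then check hF = ψ·hV(T) + (1−ψ)·hL(T).
  T = 315.6 K: K = (2.152, 0.259, 0.195), RR gives ψ = 0.074, H_out = 2.242 kJ/mol
  T = 349.4 K: K = (3.849, 0.373, 0.308), RR gives ψ = 0.466, H_out = 18.757 kJ/mol
  T = 332.5 K: K = (2.921, 0.314, 0.248), RR gives ψ = 0.314, H_out = 11.932 kJ/mol
  T = 324.1 K: K = (2.519, 0.286, 0.221), RR gives ψ = 0.214, H_out = 7.710 kJ/mol
  T = 319.9 K: K = (2.333, 0.272, 0.208), RR gives ψ = 0.151, H_out = 5.210 kJ/mol
  T = 322.0 K: K = (2.425, 0.279, 0.214), RR gives ψ = 0.184, H_out = 6.501 kJ/mol
Linear interpolation between T = 319.9 (H_out = 5.210) and T = 322.0 (H_out = 6.501) on hF = 5.374 gives T ≈ 320.2 K, at which ψ = 0.16.

T = 320.2 K, V/F = 0.16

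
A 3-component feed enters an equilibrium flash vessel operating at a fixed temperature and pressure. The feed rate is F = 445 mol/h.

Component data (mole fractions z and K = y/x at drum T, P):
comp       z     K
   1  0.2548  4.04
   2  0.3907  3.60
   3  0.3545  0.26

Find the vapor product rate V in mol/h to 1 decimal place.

V = 331.1 mol/h

Newton–Raphson from V/F = 0.51:
  V/F = 0.5100: g = 0.31909, g' = -1.3510 → V/F = 0.7462
  V/F = 0.7462: g = -0.00330, g' = -1.4940 → V/F = 0.7440
Converged at V/F = 0.7440.
Then V = V/F·F = 0.7440·445 = 331.1 mol/h and L = F − V = 113.9 mol/h.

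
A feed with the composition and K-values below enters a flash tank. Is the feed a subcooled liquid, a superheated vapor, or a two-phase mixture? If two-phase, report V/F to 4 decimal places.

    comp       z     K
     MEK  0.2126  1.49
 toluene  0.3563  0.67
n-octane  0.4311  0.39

subcooled liquid

ΣzᵢKᵢ = 0.7236; Σzᵢ/Kᵢ = 1.7799.
Since ΣzᵢKᵢ < 1 the mixture is below its bubble point — single liquid phase.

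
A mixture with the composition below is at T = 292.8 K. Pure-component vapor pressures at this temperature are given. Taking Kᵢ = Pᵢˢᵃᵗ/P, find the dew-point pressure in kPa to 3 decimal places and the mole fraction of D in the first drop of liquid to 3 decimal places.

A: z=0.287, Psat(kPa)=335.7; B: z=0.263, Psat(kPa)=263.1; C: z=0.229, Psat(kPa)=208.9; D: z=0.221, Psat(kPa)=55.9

Pdew = 144.838 kPa, x_D = 0.573

At the dew point ψ → 1, so Σzᵢ/Kᵢ = 1 with Kᵢ = Pᵢˢᵃᵗ/P ⇒ 1/P = Σzᵢ/Pᵢˢᵃᵗ.
1/P = 0.287/335.7 + 0.263/263.1 + 0.229/208.9 + 0.221/55.9 = 0.006904 ⇒ P = 144.838 kPa
xᵢ = zᵢP/Pᵢˢᵃᵗ ⇒ x_D = 0.221·144.838/55.9 = 0.573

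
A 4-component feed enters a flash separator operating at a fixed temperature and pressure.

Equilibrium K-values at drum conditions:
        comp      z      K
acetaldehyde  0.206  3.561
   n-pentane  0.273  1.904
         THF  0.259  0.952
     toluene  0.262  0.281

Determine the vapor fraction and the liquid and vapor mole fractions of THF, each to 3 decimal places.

Newton–Raphson from ψ = 0.5:
  ψ = 0.500: g = 0.0945, g' = -0.696 → ψ = 0.636
  ψ = 0.636: g = -0.0023, g' = -0.746 → ψ = 0.633
Converged at ψ = 0.633.
Compositions from xᵢ = zᵢ/(1+ψ(Kᵢ−1)), yᵢ = Kᵢxᵢ:
  acetaldehyde: x = 0.079, y = 0.280
  n-pentane: x = 0.174, y = 0.331
  THF: x = 0.267, y = 0.254
  toluene: x = 0.481, y = 0.135

ψ = 0.633, x_THF = 0.267, y_THF = 0.254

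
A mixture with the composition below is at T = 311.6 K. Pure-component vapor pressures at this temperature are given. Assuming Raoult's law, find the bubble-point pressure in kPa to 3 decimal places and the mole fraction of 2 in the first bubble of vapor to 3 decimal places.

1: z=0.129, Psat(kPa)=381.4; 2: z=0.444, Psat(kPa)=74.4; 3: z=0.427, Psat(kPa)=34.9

Pbub = 97.136 kPa, y_2 = 0.340

At the bubble point ψ → 0, so ΣzᵢKᵢ = 1 with Kᵢ = Pᵢˢᵃᵗ/P ⇒ P = ΣzᵢPᵢˢᵃᵗ.
P = 0.129·381.4 + 0.444·74.4 + 0.427·34.9 = 97.136 kPa
yᵢ = zᵢPᵢˢᵃᵗ/P ⇒ y_2 = 0.444·74.4/97.136 = 0.340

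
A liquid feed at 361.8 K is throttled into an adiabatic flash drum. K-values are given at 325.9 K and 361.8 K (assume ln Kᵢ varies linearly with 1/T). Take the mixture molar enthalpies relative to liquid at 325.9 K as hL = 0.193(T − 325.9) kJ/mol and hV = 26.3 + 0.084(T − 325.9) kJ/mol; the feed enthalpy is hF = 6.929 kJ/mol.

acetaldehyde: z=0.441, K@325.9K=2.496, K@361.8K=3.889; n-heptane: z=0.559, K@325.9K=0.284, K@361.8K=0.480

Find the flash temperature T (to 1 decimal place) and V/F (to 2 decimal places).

Adiabatic flash: solve Rachford–Rice at each trial T, then check hF = ψ·hV(T) + (1−ψ)·hL(T).
  T = 325.9 K: K = (2.496, 0.284), RR gives ψ = 0.242, H_out = 6.371 kJ/mol
  T = 361.8 K: K = (3.889, 0.480), RR gives ψ = 0.655, H_out = 21.583 kJ/mol
  T = 343.9 K: K = (3.154, 0.375), RR gives ψ = 0.446, H_out = 14.319 kJ/mol
  T = 334.9 K: K = (2.815, 0.327), RR gives ψ = 0.348, H_out = 10.537 kJ/mol
  T = 330.4 K: K = (2.653, 0.305), RR gives ψ = 0.296, H_out = 8.521 kJ/mol
  T = 328.1 K: K = (2.572, 0.294), RR gives ψ = 0.269, H_out = 7.441 kJ/mol
Linear interpolation between T = 325.9 (H_out = 6.371) and T = 328.1 (H_out = 7.441) on hF = 6.929 gives T ≈ 327.0 K, at which ψ = 0.26.

T = 327.0 K, V/F = 0.26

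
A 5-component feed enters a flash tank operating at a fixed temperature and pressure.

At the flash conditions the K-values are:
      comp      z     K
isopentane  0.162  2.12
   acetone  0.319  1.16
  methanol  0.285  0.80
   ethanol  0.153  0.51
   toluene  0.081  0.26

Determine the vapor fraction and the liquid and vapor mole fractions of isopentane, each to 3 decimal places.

Newton–Raphson from ψ = 0.31:
  ψ = 0.310: g = -0.0436, g' = -0.258 → ψ = 0.141
  ψ = 0.141: g = 0.0005, g' = -0.269 → ψ = 0.143
Converged at ψ = 0.143.
Compositions from xᵢ = zᵢ/(1+ψ(Kᵢ−1)), yᵢ = Kᵢxᵢ:
  isopentane: x = 0.140, y = 0.296
  acetone: x = 0.312, y = 0.362
  methanol: x = 0.293, y = 0.235
  ethanol: x = 0.165, y = 0.084
  toluene: x = 0.091, y = 0.024

ψ = 0.143, x_isopentane = 0.140, y_isopentane = 0.296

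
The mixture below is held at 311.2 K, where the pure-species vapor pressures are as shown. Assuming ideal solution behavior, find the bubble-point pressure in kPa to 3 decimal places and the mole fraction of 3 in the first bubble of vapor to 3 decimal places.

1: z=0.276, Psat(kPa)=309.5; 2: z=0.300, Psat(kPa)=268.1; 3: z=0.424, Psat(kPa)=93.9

Pbub = 205.666 kPa, y_3 = 0.194

At the bubble point ψ → 0, so ΣzᵢKᵢ = 1 with Kᵢ = Pᵢˢᵃᵗ/P ⇒ P = ΣzᵢPᵢˢᵃᵗ.
P = 0.276·309.5 + 0.300·268.1 + 0.424·93.9 = 205.666 kPa
yᵢ = zᵢPᵢˢᵃᵗ/P ⇒ y_3 = 0.424·93.9/205.666 = 0.194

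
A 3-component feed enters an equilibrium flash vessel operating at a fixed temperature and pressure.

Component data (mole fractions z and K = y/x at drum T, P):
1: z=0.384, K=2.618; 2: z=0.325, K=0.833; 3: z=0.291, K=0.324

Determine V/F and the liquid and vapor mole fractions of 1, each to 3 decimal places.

V/F = 0.479, x_1 = 0.216, y_1 = 0.566

Rachford–Rice: g(V/F) = Σ zᵢ(Kᵢ−1)/(1+V/F(Kᵢ−1)) = 0.
g(0) = ΣzᵢKᵢ − 1 = 0.370 and g(1) = 1 − Σzᵢ/Kᵢ = -0.435, so a root lies in (0, 1).
Iterate (Newton) starting at V/F = 0.5:
  V/F = 0.500: g = -0.0129, g' = -0.621 → V/F = 0.479
Converged at V/F = 0.479.
Compositions from xᵢ = zᵢ/(1+V/F(Kᵢ−1)), yᵢ = Kᵢxᵢ:
  1: x = 0.216, y = 0.566
  2: x = 0.353, y = 0.294
  3: x = 0.430, y = 0.139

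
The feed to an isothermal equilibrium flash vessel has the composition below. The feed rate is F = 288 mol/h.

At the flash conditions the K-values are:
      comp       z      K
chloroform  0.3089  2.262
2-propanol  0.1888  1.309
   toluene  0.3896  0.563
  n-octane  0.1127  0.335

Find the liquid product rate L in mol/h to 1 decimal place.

L = 171.1 mol/h

Material balance + equilibrium reduce to Σ zᵢ(Kᵢ−1)/(1+β(Kᵢ−1)) = 0.
Check two-phase: ΣzᵢKᵢ = 1.2030 > 1 and Σzᵢ/Kᵢ = 1.3092 > 1, so g(0) = 0.2030 > 0 and g(1) = -0.3092 < 0.
Newton–Raphson from β = 0.53:
  β = 0.5300: g = -0.05359, g' = -0.4348 → β = 0.4068
  β = 0.4068: g = -0.00037, g' = -0.4327 → β = 0.4059
Converged at β = 0.4059.
Then V = β·F = 0.4059·288 = 116.9 mol/h and L = F − V = 171.1 mol/h.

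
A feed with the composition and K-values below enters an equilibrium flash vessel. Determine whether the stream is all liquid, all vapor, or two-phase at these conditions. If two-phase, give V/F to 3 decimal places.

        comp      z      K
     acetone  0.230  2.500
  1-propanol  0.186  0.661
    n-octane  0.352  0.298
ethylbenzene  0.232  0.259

ΣzᵢKᵢ = 0.863; Σzᵢ/Kᵢ = 2.450.
Since ΣzᵢKᵢ < 1 the mixture is below its bubble point — single liquid phase.

all liquid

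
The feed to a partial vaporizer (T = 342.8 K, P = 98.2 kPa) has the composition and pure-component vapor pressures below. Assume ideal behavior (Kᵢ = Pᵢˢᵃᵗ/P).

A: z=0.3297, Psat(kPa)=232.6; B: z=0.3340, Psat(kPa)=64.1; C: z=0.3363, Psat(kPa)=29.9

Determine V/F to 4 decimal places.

V/F = 0.1365

Raoult's law: Kᵢ = Pᵢˢᵃᵗ/P = Pᵢˢᵃᵗ/98.2.
  K_A = 232.6/98.2 = 2.368635, K_B = 64.1/98.2 = 0.652749, K_C = 29.9/98.2 = 0.304481
Iterate (Newton) starting at V/F = 0.5:
  V/F = 0.5000: g = -0.23106, g' = -0.6591 → V/F = 0.1494
  V/F = 0.1494: g = -0.00873, g' = -0.6731 → V/F = 0.1364
  V/F = 0.1364: g = 0.00005, g' = -0.6815 → V/F = 0.1365
Converged at V/F = 0.1365.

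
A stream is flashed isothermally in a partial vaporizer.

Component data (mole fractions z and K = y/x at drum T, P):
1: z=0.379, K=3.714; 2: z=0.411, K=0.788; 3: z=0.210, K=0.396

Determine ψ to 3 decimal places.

ψ = 0.756

Material balance + equilibrium reduce to Σ zᵢ(Kᵢ−1)/(1+ψ(Kᵢ−1)) = 0.
Feasibility: ΣzᵢKᵢ = 1.815, Σzᵢ/Kᵢ = 1.154 — both > 1, two phases present.
Newton iteration, ψ⁰ = 0.37:
  ψ = 0.370: g = 0.2553, g' = -0.844 → ψ = 0.673
  ψ = 0.673: g = 0.0488, g' = -0.592 → ψ = 0.755
  ψ = 0.755: g = 0.0004, g' = -0.585 → ψ = 0.756
Converged at ψ = 0.756.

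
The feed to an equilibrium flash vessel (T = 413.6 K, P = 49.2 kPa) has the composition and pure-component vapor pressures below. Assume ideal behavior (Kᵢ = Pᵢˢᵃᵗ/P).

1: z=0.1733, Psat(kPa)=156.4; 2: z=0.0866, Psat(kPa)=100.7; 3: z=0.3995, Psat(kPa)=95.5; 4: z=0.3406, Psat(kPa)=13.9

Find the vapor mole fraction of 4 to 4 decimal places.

y_4 = 0.1766

Raoult's law: Kᵢ = Pᵢˢᵃᵗ/P = Pᵢˢᵃᵗ/49.2.
  K_1 = 156.4/49.2 = 3.178862, K_2 = 100.7/49.2 = 2.046748, K_3 = 95.5/49.2 = 1.941057, K_4 = 13.9/49.2 = 0.282520
Iterate (Newton) starting at V/F = 0.5:
  V/F = 0.5000: g = 0.11480, g' = -0.8193 → V/F = 0.6401
  V/F = 0.6401: g = -0.00535, g' = -0.9149 → V/F = 0.6343
  V/F = 0.6343: g = -0.00002, g' = -0.9085 → V/F = 0.6342
Converged at V/F = 0.6342.
Compositions from xᵢ = zᵢ/(1+V/F(Kᵢ−1)), yᵢ = Kᵢxᵢ:
  1: x = 0.0728, y = 0.2313
  2: x = 0.0520, y = 0.1065
  3: x = 0.2502, y = 0.4856
  4: x = 0.6250, y = 0.1766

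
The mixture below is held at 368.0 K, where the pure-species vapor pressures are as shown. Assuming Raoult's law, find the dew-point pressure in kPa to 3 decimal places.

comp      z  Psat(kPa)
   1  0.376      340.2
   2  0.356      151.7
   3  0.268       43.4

Pdew = 103.874 kPa

At the dew point ψ → 1, so Σzᵢ/Kᵢ = 1 with Kᵢ = Pᵢˢᵃᵗ/P ⇒ 1/P = Σzᵢ/Pᵢˢᵃᵗ.
1/P = 0.376/340.2 + 0.356/151.7 + 0.268/43.4 = 0.009627 ⇒ P = 103.874 kPa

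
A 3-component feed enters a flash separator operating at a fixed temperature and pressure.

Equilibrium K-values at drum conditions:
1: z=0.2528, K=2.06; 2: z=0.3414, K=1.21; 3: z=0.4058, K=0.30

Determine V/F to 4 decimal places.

V/F = 0.1148

Material balance + equilibrium reduce to Σ zᵢ(Kᵢ−1)/(1+V/F(Kᵢ−1)) = 0.
Check two-phase: ΣzᵢKᵢ = 1.0556 > 1 and Σzᵢ/Kᵢ = 1.7575 > 1, so g(0) = 0.0556 > 0 and g(1) = -0.7575 < 0.
Newton–Raphson from V/F = 0.5:
  V/F = 0.5000: g = -0.19699, g' = -0.6043 → V/F = 0.1740
  V/F = 0.1740: g = -0.02806, g' = -0.4743 → V/F = 0.1149
  V/F = 0.1149: g = -0.00001, g' = -0.4752 → V/F = 0.1148
Converged at V/F = 0.1148.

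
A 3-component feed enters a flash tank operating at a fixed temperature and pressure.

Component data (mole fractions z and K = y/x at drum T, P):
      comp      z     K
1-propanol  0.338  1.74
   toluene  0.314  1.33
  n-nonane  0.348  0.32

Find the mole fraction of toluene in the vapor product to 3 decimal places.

Material balance + equilibrium reduce to Σ zᵢ(Kᵢ−1)/(1+ψ(Kᵢ−1)) = 0.
Check two-phase: ΣzᵢKᵢ = 1.117 > 1 and Σzᵢ/Kᵢ = 1.518 > 1, so g(0) = 0.117 > 0 and g(1) = -0.518 < 0.
Iterate (Newton) starting at ψ = 0.47:
  ψ = 0.470: g = -0.0725, g' = -0.475 → ψ = 0.317
  ψ = 0.317: g = -0.0054, g' = -0.411 → ψ = 0.304
Converged at ψ = 0.304.
Compositions from xᵢ = zᵢ/(1+ψ(Kᵢ−1)), yᵢ = Kᵢxᵢ:
  1-propanol: x = 0.276, y = 0.480
  toluene: x = 0.285, y = 0.380
  n-nonane: x = 0.439, y = 0.140

y_toluene = 0.380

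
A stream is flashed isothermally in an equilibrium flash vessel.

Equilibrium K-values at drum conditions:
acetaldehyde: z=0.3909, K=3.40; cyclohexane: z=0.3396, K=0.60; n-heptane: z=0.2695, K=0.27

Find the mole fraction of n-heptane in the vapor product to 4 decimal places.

y_n-heptane = 0.1074

Let β = V/F and solve Σ zᵢ(Kᵢ−1)/(1+β(Kᵢ−1)) = 0.
g(0) = ΣzᵢKᵢ − 1 = 0.6056 and g(1) = 1 − Σzᵢ/Kᵢ = -0.6791, so a root lies in (0, 1).
Iterate (Newton) starting at β = 0.5:
  β = 0.5000: g = -0.05318, g' = -0.9063 → β = 0.4413
  β = 0.4413: g = 0.00040, g' = -0.9237 → β = 0.4418
Converged at β = 0.4418.
Compositions from xᵢ = zᵢ/(1+β(Kᵢ−1)), yᵢ = Kᵢxᵢ:
  acetaldehyde: x = 0.1897, y = 0.6451
  cyclohexane: x = 0.4125, y = 0.2475
  n-heptane: x = 0.3978, y = 0.1074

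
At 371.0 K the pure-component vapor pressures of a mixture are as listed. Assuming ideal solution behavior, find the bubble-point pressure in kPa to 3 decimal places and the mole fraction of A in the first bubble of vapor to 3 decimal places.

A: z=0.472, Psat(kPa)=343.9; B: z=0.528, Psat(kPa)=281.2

Pbub = 310.794 kPa, y_A = 0.522

At the bubble point ψ → 0, so ΣzᵢKᵢ = 1 with Kᵢ = Pᵢˢᵃᵗ/P ⇒ P = ΣzᵢPᵢˢᵃᵗ.
P = 0.472·343.9 + 0.528·281.2 = 310.794 kPa
yᵢ = zᵢPᵢˢᵃᵗ/P ⇒ y_A = 0.472·343.9/310.794 = 0.522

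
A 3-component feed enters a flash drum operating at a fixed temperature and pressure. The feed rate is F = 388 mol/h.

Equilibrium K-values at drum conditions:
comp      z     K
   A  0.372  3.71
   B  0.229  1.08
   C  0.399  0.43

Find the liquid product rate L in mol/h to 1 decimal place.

Iterate (Newton) starting at V/F = 0.5:
  V/F = 0.500: g = 0.1276, g' = -0.748 → V/F = 0.671
  V/F = 0.671: g = 0.0070, g' = -0.685 → V/F = 0.681
Converged at V/F = 0.681.
Then V = V/F·F = 0.6809·388 = 264.2 mol/h and L = F − V = 123.8 mol/h.

L = 123.8 mol/h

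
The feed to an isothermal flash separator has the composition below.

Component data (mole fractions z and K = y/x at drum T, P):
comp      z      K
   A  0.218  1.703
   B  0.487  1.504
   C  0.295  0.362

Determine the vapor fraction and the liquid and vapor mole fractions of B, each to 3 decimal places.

ψ = 0.580, x_B = 0.377, y_B = 0.567

Rachford–Rice: g(ψ) = Σ zᵢ(Kᵢ−1)/(1+ψ(Kᵢ−1)) = 0.
g(0) = ΣzᵢKᵢ − 1 = 0.210 and g(1) = 1 − Σzᵢ/Kᵢ = -0.267, so a root lies in (0, 1).
Iterate (Newton) starting at ψ = 0.33:
  ψ = 0.330: g = 0.0964, g' = -0.355 → ψ = 0.602
  ψ = 0.602: g = -0.0096, g' = -0.443 → ψ = 0.580
Converged at ψ = 0.580.
Compositions from xᵢ = zᵢ/(1+ψ(Kᵢ−1)), yᵢ = Kᵢxᵢ:
  A: x = 0.155, y = 0.264
  B: x = 0.377, y = 0.567
  C: x = 0.468, y = 0.170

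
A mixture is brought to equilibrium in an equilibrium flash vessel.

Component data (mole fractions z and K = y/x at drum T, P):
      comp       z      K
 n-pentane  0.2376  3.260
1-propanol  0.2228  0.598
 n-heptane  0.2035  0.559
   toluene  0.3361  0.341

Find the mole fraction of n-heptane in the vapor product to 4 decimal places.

y_n-heptane = 0.1197

Iterate (Newton) starting at ψ = 0.6:
  ψ = 0.6000: g = -0.37849, g' = -0.7536 → ψ = 0.0978
  ψ = 0.0978: g = 0.01602, g' = -1.0630 → ψ = 0.1129
  ψ = 0.1129: g = 0.00030, g' = -1.0241 → ψ = 0.1131
Converged at ψ = 0.1131.
Compositions from xᵢ = zᵢ/(1+ψ(Kᵢ−1)), yᵢ = Kᵢxᵢ:
  n-pentane: x = 0.1892, y = 0.6168
  1-propanol: x = 0.2334, y = 0.1396
  n-heptane: x = 0.2142, y = 0.1197
  toluene: x = 0.3632, y = 0.1238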